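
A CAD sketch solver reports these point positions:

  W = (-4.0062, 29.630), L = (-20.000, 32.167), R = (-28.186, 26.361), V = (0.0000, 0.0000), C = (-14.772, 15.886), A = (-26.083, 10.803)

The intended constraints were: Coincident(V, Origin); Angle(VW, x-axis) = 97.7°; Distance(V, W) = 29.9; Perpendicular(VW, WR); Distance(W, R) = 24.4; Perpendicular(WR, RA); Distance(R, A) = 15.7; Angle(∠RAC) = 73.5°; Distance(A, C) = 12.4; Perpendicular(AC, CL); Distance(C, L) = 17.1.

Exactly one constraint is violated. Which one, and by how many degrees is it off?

Perpendicular(AC, CL) — off by 6.40°.

V = (0.00, 0.00) ✓; VW at 97.70° ✓; |VW| = 29.90 ✓; ∠(VW, WR) = 90.00° ✓; |WR| = 24.40 ✓; ∠(WR, RA) = 90.00° ✓; |RA| = 15.70 ✓; ∠RAC = 73.50° ✓; |AC| = 12.40 ✓; ∠(AC, CL) = 83.60° ✗; |CL| = 17.10 ✓.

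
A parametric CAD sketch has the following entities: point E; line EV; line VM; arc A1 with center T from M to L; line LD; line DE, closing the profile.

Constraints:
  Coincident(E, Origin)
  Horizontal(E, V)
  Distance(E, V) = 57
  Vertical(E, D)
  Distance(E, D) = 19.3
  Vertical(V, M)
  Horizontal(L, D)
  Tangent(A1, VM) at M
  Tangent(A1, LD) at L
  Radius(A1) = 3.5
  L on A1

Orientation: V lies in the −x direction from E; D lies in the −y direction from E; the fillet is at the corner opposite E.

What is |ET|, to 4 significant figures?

55.78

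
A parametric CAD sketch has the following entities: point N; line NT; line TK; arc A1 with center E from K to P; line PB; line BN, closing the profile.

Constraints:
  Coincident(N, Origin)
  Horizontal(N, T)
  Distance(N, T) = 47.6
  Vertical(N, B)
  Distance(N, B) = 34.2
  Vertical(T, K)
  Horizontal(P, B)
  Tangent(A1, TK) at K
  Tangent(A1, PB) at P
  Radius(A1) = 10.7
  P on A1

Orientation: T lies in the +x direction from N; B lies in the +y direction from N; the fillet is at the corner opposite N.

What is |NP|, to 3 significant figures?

50.3

N is at the origin; NT is horizontal with |NT| = 47.6 and T on the +x side, so T = (47.6, 0.00). NB is vertical with |NB| = 34.2 and B on the +y side, so B = (0.00, 34.2). The virtual corner opposite N is at (47.6, 34.2). The tangent condition forces EK to be normal to TK and the tangent condition forces EP to be normal to PB, with radius 10.7, so the center E sits 10.7 in from both sides at E = (36.9, 23.5). That places the tangent points at K = (47.6, 23.5) on TK and P = (36.9, 34.2) on PB. Then |NP| = |P − N| = 50.3.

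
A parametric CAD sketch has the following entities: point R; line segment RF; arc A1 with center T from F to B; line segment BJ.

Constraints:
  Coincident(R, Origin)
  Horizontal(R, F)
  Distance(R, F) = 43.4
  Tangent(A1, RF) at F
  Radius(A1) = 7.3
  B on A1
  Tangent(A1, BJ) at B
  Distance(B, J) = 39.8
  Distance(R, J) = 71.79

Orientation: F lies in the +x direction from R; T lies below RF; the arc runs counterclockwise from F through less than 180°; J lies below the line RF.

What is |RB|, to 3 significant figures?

38.4

Checks: |TB| = 7.300 ✓; ∠(TB, BJ) = 90.00° ✓; |BJ| = 39.80 ✓; |RJ| = 71.79 ✓.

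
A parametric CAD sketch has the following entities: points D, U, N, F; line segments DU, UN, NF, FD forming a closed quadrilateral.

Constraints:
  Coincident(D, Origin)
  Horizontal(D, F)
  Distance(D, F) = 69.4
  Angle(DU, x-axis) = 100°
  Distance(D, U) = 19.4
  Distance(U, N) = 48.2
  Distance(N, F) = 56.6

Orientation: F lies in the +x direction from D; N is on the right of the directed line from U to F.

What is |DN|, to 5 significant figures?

30.110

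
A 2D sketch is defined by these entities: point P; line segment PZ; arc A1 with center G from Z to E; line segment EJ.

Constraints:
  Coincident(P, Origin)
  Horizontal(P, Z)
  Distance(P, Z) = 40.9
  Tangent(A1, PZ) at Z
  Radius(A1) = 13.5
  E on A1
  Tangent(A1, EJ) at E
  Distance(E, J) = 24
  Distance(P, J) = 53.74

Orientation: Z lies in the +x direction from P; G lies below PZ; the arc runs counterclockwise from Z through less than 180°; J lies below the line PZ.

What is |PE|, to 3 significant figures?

33.1

Checks: |GE| = 13.50 ✓; ∠(GE, EJ) = 90.00° ✓; |EJ| = 24.00 ✓; |PJ| = 53.74 ✓.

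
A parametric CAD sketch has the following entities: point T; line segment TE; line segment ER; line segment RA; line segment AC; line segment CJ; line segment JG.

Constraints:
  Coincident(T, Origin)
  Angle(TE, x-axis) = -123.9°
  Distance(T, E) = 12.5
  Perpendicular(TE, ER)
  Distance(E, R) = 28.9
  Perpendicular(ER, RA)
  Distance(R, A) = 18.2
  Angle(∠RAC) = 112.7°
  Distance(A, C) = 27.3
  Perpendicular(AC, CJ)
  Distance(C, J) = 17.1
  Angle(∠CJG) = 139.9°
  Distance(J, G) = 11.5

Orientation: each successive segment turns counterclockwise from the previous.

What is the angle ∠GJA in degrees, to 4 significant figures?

81.96°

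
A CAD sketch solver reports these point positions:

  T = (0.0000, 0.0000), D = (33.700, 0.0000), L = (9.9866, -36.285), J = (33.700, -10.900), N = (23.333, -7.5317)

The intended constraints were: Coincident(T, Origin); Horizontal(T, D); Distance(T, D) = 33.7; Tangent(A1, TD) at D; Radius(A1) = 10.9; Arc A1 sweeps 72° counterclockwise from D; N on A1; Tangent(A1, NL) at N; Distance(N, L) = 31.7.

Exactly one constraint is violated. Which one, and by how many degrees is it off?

Tangent(A1, NL) at N — off by 6.90°.

T = (0.00, 0.00) ✓; T.y = 0.00, D.y = 0.00 ✓; |TD| = 33.70 ✓; ∠(JD, DT) = 90.00° ✓; |JD| = 10.90 ✓; bearing(J→N) − bearing(J→D) = 72.00° ✓; |JN| = 10.90 ✓; ∠(JN, NL) = 96.90° ✗; |NL| = 31.70 ✓.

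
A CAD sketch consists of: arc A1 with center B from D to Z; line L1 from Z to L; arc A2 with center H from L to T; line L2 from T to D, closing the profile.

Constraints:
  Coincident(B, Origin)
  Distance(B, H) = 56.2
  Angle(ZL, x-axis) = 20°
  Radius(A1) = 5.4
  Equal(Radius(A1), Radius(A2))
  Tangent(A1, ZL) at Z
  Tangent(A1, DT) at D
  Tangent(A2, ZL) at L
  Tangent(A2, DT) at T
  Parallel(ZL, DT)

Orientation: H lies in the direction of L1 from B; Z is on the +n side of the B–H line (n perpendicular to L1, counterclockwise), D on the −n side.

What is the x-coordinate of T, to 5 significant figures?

54.658

The slot axis is L1's direction at 20.0°, so u = (cos 20.0°, sin 20.0°) = (0.93969, 0.34202) and n = (−sin 20.0°, cos 20.0°) = (-0.34202, 0.93969). B is at the origin and H lies 56.2 along u from B, so H = 56.2·u = (52.811, 19.222). Tangency of A1 to both parallel lines with radius 5.4 puts Z and D at B ± 5.4·n: Z = (-1.8469, 5.0743), D = (1.8469, -5.0743). Equal radii place L and T the same way about H: L = H + 5.4·n = (50.964, 24.296), T = H − 5.4·n = (54.658, 14.147). So T.x = 54.658.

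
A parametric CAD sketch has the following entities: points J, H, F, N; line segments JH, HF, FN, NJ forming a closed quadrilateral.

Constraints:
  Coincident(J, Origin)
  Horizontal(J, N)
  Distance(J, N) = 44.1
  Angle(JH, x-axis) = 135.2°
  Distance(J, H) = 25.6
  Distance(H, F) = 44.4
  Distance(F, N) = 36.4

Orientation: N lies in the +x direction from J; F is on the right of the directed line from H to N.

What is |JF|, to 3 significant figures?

18.9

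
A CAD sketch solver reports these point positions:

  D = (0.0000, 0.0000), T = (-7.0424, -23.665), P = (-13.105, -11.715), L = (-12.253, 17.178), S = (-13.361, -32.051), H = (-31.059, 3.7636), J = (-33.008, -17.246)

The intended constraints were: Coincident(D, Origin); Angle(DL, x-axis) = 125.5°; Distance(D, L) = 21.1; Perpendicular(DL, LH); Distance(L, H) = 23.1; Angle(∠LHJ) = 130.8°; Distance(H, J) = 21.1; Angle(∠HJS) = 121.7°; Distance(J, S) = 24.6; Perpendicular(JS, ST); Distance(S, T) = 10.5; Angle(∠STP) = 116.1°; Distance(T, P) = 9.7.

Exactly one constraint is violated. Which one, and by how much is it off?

Distance(T, P) = 9.7 — off by 3.70.

D = (0.00, 0.00) ✓; DL at 125.5° ✓; |DL| = 21.10 ✓; ∠(DL, LH) = 90.00° ✓; |LH| = 23.10 ✓; ∠LHJ = 130.8° ✓; |HJ| = 21.10 ✓; ∠HJS = 121.7° ✓; |JS| = 24.60 ✓; ∠(JS, ST) = 90.00° ✓; |ST| = 10.50 ✓; ∠STP = 116.1° ✓; |TP| = 13.40 ✗.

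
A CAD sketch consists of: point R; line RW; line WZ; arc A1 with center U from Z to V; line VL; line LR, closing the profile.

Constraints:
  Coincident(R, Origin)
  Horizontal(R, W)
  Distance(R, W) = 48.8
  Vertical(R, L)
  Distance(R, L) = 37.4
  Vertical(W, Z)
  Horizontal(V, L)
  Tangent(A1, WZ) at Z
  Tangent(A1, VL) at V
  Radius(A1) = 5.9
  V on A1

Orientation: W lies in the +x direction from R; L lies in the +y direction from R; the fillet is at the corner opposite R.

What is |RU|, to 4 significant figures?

53.22

R is at the origin; RW is horizontal with |RW| = 48.8 and W on the +x side, so W = (48.80, 0.000). RL is vertical with |RL| = 37.4 and L on the +y side, so L = (0.000, 37.40). The virtual corner opposite R is at (48.80, 37.40). A1 meets WZ tangentially, so UZ is at right angles to WZ and A1 meets VL tangentially, so UV is at right angles to VL, with radius 5.9, so the center U sits 5.9 in from both sides at U = (42.90, 31.50). Then |RU| = |U − R| = 53.22.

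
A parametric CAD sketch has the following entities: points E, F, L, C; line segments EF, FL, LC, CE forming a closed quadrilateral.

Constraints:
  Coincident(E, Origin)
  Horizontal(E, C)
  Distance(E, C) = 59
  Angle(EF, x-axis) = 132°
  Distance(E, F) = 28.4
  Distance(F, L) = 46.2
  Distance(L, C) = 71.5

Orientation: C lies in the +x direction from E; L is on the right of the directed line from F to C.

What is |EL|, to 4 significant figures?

25.30

Checks: |FL| = 46.20 ✓; |LC| = 71.50 ✓.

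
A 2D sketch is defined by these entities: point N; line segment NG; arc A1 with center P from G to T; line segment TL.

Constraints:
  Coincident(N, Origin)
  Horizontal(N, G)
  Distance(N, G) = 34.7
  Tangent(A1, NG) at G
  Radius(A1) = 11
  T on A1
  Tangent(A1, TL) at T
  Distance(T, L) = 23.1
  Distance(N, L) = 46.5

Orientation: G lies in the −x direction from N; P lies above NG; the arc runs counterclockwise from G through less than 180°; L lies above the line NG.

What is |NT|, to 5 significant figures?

27.573

Checks: ∠(PG, GN) = 90.00° ✓; |PT| = 11.00 ✓; ∠(PT, TL) = 90.00° ✓; |TL| = 23.10 ✓; |NL| = 46.50 ✓.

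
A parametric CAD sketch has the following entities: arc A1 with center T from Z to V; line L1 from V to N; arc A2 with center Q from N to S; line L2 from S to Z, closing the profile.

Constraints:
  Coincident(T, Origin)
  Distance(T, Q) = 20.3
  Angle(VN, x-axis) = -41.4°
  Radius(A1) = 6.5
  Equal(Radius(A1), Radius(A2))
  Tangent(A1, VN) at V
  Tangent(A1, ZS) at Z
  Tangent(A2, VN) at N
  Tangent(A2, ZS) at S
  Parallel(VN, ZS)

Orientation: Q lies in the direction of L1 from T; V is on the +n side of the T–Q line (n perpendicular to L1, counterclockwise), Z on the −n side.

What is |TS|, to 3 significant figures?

21.3

Tangency of A1 to both parallel lines with radius 6.5 puts V and Z at T ± 6.5·n: V = (4.30, 4.88), Z = (-4.30, -4.88). Equal radii place N and S the same way about Q: N = Q + 6.5·n = (19.5, -8.55), S = Q − 6.5·n = (10.9, -18.3). Then |TS| = |S − T| = 21.3.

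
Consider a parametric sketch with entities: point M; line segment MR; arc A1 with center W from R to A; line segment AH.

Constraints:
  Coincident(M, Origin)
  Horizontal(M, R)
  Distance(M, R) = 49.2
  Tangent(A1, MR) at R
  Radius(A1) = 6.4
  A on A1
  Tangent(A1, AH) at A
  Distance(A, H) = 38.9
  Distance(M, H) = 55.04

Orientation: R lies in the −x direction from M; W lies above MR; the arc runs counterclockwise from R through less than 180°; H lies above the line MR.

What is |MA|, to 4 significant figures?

43.25

M is at the origin; MR is horizontal with |MR| = 49.2 and R on the −x side, so R = (-49.20, 0.000). Since A1 is tangent to MR there, WR ⟂ MR, so W = R + (0, 6.4) = (-49.20, 6.400). Since WA ⟂ AH (tangency), |WH| = √(6.4² + 38.9²) = 39.42 regardless of where A sits on A1. So H lies on both circle(M, 55.04) and circle(W, 39.42); the above-MR intersection is H = (-34.42, 42.95). A is the foot of the tangent from H: A = (-42.96, 4.996).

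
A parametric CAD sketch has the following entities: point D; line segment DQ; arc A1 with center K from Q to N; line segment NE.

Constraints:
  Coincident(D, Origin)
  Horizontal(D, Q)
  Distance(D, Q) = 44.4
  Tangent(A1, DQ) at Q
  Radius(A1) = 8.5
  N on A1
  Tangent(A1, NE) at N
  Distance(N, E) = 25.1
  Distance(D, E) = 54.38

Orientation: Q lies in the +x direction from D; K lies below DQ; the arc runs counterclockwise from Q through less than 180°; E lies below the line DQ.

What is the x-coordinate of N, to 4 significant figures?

36.12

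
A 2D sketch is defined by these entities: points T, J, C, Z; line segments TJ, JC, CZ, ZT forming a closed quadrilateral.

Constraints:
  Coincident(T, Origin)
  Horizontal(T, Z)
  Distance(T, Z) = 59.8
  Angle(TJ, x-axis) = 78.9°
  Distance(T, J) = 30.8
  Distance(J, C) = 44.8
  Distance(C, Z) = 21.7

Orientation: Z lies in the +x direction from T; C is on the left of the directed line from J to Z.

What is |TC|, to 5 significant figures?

52.829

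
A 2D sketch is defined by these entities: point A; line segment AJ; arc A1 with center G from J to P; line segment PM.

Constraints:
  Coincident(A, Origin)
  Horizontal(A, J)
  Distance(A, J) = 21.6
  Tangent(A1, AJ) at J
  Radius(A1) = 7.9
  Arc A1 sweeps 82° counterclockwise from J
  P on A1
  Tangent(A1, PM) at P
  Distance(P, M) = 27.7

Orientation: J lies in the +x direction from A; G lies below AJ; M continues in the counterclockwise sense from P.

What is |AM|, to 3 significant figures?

35.6

On A1, J sits at bearing 90° from G; an 82° counterclockwise sweep puts P at bearing 172°, so P = G + 7.9·(cos 172°, sin 172°) = (13.8, -6.80). Tangency of A1 to PM means the radius GP is perpendicular to PM, so PM runs along (−sin 172°, cos 172°); with |PM| = 27.7, M = (9.92, -34.2). Then |AM| = |M − A| = 35.6.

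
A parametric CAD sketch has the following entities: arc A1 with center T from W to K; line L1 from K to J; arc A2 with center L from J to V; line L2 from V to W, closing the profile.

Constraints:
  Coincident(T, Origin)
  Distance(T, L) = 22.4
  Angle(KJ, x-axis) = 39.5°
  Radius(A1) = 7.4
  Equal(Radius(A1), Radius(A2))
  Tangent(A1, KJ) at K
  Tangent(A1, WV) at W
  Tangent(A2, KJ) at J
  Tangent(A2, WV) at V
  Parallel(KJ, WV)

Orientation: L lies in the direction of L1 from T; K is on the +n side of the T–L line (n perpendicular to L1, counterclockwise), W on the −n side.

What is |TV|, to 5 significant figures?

23.591

Tangency of A1 to both parallel lines with radius 7.4 puts K and W at T ± 7.4·n: K = (-4.7070, 5.7100), W = (4.7070, -5.7100). Equal radii place J and V the same way about L: J = L + 7.4·n = (12.577, 19.958), V = L − 7.4·n = (21.991, 8.5381). Then |TV| = |V − T| = 23.591.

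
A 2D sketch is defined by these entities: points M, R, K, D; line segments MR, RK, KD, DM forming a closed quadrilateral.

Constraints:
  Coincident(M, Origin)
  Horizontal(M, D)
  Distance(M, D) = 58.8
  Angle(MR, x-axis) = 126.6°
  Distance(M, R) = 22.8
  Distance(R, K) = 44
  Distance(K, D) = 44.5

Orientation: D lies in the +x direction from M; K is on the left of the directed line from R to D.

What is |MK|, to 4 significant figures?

42.80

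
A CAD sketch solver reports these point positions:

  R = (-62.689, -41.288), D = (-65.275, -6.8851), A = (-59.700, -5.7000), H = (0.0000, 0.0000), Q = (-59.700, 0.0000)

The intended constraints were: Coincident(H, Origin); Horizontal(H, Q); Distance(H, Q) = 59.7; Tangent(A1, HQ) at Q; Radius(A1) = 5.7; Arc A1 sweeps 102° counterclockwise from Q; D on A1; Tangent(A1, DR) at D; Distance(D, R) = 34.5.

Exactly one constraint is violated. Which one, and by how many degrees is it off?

Tangent(A1, DR) at D — off by 7.70°.

H = (0.00, 0.00) ✓; H.y = 0.00, Q.y = 0.00 ✓; |HQ| = 59.70 ✓; ∠(AQ, QH) = 90.00° ✓; |AQ| = 5.700 ✓; bearing(A→D) − bearing(A→Q) = 102.0° ✓; |AD| = 5.700 ✓; ∠(AD, DR) = 97.70° ✗; |DR| = 34.50 ✓.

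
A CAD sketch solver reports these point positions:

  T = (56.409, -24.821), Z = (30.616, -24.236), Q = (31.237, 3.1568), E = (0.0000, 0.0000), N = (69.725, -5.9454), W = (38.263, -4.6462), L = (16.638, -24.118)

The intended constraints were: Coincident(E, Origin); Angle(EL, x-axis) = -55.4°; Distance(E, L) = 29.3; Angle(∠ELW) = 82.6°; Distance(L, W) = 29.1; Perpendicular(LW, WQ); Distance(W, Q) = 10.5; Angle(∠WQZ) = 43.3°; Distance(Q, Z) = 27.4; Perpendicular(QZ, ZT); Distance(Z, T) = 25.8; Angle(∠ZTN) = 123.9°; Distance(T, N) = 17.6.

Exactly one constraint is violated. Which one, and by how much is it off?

Distance(T, N) = 17.6 — off by 5.50.

E = (0.00, 0.00) ✓; EL at -55.40° ✓; |EL| = 29.30 ✓; ∠ELW = 82.60° ✓; |LW| = 29.10 ✓; ∠(LW, WQ) = 90.00° ✓; |WQ| = 10.50 ✓; ∠WQZ = 43.30° ✓; |QZ| = 27.40 ✓; ∠(QZ, ZT) = 90.00° ✓; |ZT| = 25.80 ✓; ∠ZTN = 123.9° ✓; |TN| = 23.10 ✗.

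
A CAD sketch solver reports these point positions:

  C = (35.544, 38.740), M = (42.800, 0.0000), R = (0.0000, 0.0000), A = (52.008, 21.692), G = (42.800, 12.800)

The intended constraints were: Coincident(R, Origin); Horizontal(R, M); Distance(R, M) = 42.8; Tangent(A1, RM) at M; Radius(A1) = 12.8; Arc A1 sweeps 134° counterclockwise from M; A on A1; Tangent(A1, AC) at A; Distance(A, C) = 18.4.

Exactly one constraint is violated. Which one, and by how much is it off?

Distance(A, C) = 18.4 — off by 5.30.

R = (0.00, 0.00) ✓; R.y = 0.00, M.y = 0.00 ✓; |RM| = 42.80 ✓; ∠(GM, MR) = 90.00° ✓; |GM| = 12.80 ✓; bearing(G→A) − bearing(G→M) = 134.0° ✓; |GA| = 12.80 ✓; ∠(GA, AC) = 90.00° ✓; |AC| = 23.70 ✗.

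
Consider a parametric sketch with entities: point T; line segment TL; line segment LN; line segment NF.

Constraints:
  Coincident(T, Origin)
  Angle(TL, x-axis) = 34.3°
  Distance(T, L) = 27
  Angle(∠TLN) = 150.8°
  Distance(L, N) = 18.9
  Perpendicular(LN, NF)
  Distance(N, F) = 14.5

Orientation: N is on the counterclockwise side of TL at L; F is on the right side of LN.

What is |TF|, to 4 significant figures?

50.69

∠TLN = 150.8°, so LN runs at 34.3° + (180° − 150.8°) = 63.50° from the x-axis; with |LN| = 18.9, N = L + 18.9·(cos 63.50°, sin 63.50°) = (30.74, 32.13). LN is perpendicular to NF; with |NF| = 14.5 on the right of LN, F = N + 14.5·(0.8949, -0.4462) = (43.71, 25.66). Then |TF| = |F − T| = 50.69.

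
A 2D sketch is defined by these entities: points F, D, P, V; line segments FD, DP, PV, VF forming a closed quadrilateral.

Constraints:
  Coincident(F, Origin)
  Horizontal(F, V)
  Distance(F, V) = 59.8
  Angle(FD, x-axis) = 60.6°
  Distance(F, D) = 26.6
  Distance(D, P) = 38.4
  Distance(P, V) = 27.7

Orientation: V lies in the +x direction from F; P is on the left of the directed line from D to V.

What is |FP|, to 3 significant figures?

57.7

F is at the origin; FV is horizontal with |FV| = 59.8 and V in +x, so V = (59.8, 0). FD runs at 60.6° with |FD| = 26.6, so D = (13.1, 23.2). P is determined by |DP| = 38.4 and |PV| = 27.7 together: it lies at the intersection of circle(D, 38.4) and circle(V, 27.7). With |DV| = 52.2, the foot of the radical line on DV is 32.9 from D and the perpendicular offset is √(38.4² − 32.9²) = 19.9. Taking the left-of-DV solution: P = (51.3, 26.4).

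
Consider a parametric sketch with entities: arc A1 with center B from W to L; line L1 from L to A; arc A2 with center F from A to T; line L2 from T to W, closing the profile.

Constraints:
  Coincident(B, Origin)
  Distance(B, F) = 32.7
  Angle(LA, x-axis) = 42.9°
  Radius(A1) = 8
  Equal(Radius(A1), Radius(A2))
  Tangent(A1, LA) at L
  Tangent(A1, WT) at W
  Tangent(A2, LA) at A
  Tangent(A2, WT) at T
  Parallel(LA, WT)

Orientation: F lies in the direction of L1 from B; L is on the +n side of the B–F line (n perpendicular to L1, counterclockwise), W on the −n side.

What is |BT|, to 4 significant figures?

33.66

The slot axis is L1's direction at 42.9°, so u = (cos 42.9°, sin 42.9°) = (0.7325, 0.6807) and n = (−sin 42.9°, cos 42.9°) = (-0.6807, 0.7325). B is at the origin and F lies 32.7 along u from B, so F = 32.7·u = (23.95, 22.26). Tangency of A1 to both parallel lines with radius 8.0 puts L and W at B ± 8.0·n: L = (-5.446, 5.860), W = (5.446, -5.860). Equal radii place A and T the same way about F: A = F + 8.0·n = (18.51, 28.12), T = F − 8.0·n = (29.40, 16.40). Then |BT| = |T − B| = 33.66.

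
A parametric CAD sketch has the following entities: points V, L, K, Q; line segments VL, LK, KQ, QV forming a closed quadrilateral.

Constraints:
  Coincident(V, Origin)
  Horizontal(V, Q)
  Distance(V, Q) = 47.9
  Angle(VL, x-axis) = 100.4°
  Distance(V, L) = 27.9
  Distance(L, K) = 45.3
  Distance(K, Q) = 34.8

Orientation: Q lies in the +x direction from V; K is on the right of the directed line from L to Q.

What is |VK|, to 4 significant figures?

20.22

Checks: |LK| = 45.30 ✓; |KQ| = 34.80 ✓.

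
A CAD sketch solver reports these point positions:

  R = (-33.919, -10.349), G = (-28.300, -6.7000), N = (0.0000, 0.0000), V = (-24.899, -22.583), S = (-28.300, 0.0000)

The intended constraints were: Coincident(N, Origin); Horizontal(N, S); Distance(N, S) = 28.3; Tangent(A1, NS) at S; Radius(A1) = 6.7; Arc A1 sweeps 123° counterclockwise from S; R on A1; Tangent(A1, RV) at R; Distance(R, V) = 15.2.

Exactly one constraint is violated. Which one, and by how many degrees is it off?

Tangent(A1, RV) at R — off by 3.40°.

N = (0.00, 0.00) ✓; N.y = 0.00, S.y = 0.00 ✓; |NS| = 28.30 ✓; ∠(GS, SN) = 90.00° ✓; |GS| = 6.700 ✓; bearing(G→R) − bearing(G→S) = 123.0° ✓; |GR| = 6.700 ✓; ∠(GR, RV) = 86.60° ✗; |RV| = 15.20 ✓.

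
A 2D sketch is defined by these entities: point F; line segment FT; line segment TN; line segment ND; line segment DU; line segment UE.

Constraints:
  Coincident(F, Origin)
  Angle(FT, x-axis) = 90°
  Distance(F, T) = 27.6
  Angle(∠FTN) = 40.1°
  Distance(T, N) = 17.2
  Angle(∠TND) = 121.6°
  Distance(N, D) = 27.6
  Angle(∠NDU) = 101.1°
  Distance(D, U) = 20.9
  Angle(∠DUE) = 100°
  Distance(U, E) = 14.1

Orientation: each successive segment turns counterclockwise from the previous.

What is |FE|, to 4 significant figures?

19.64

F is at the origin; FT runs at 90.0° with length 27.6, so T = (1.690e-15, 27.60). ∠FTN = 40.1° gives TN at -130.1° from the x-axis; with |TN| = 17.2, N = (-11.08, 14.44). ∠TND = 121.6° gives ND at -71.70° from the x-axis; with |ND| = 27.6, D = (-2.413, -11.76). ∠NDU = 101.1° gives DU at 7.200° from the x-axis; with |DU| = 20.9, U = (18.32, -9.141). ∠DUE = 100.0° gives UE at 87.20° from the x-axis; with |UE| = 14.1, E = (19.01, 4.942). Then |FE| = |E − F| = 19.64.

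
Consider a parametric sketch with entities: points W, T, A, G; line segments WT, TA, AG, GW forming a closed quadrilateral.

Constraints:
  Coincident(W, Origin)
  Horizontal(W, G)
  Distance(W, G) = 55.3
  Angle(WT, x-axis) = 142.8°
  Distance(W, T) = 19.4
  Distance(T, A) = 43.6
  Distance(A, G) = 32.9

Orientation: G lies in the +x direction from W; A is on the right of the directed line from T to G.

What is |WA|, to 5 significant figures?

24.748

Checks: WT at 142.8° ✓; |TA| = 43.60 ✓; |AG| = 32.90 ✓.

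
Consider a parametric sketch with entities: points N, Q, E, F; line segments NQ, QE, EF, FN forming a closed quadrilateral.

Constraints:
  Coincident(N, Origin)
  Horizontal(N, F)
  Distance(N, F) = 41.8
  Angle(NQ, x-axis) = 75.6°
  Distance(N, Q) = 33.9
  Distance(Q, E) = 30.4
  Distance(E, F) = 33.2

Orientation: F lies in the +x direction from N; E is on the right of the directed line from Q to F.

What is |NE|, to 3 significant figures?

9.02

Checks: |QE| = 30.40 ✓; |EF| = 33.20 ✓.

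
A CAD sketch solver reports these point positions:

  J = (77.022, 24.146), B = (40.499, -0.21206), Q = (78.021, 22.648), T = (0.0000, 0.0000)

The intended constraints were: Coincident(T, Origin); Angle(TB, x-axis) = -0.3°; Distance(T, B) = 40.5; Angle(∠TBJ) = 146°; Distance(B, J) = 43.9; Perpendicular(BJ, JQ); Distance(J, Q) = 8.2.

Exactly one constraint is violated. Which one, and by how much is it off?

Distance(J, Q) = 8.2 — off by 6.40.

T = (0.00, 0.00) ✓; TB at -0.3000° ✓; |TB| = 40.50 ✓; ∠TBJ = 146.0° ✓; |BJ| = 43.90 ✓; ∠(BJ, JQ) = 90.00° ✓; |JQ| = 1.801 ✗.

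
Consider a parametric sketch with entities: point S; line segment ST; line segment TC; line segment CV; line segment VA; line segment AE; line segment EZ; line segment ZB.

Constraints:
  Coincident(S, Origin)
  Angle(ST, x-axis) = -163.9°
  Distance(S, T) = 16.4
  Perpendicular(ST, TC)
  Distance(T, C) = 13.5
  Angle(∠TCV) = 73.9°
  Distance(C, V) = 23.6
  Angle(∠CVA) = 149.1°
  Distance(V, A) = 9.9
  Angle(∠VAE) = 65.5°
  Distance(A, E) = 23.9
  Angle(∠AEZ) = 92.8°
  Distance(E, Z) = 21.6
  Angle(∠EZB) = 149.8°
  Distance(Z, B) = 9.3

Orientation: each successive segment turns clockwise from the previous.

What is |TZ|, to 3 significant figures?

12.3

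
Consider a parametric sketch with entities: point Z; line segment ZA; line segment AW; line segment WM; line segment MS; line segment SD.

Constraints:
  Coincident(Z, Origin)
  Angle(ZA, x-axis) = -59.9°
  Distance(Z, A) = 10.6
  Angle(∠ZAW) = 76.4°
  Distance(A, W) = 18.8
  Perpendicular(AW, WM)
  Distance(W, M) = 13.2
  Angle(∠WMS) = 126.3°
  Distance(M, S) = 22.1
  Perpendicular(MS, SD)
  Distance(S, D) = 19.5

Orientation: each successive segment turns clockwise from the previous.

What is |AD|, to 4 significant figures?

14.94

Z is at the origin; ZA runs at -59.9° with length 10.6, so A = (5.316, -9.171). ∠ZAW = 76.4° gives AW at -163.5° from the x-axis; with |AW| = 18.8, W = (-12.71, -14.51). AW is perpendicular to WM, so WM runs at 106.5°; with |WM| = 13.2, M = (-16.46, -1.854). ∠WMS = 126.3° gives MS at 52.80° from the x-axis; with |MS| = 22.1, S = (-3.097, 15.75). The perpendicularity gives SD at right angles to MS, so SD runs at -37.20°; with |SD| = 19.5, D = (12.44, 3.960). Then |AD| = |D − A| = 14.94.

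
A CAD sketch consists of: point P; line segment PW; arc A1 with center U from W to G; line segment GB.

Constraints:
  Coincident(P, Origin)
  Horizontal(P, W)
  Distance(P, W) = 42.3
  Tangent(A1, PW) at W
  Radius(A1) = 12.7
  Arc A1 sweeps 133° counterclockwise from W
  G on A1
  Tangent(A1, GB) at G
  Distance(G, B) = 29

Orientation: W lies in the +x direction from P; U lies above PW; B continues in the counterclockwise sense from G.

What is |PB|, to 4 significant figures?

53.14

On A1, W sits at bearing -90° from U; a 133° counterclockwise sweep puts G at bearing 43°, so G = U + 12.7·(cos 43°, sin 43°) = (51.59, 21.36). Tangency of A1 to GB means the radius UG is perpendicular to GB, so GB runs along (−sin 43°, cos 43°); with |GB| = 29.0, B = (31.81, 42.57). Then |PB| = |B − P| = 53.14.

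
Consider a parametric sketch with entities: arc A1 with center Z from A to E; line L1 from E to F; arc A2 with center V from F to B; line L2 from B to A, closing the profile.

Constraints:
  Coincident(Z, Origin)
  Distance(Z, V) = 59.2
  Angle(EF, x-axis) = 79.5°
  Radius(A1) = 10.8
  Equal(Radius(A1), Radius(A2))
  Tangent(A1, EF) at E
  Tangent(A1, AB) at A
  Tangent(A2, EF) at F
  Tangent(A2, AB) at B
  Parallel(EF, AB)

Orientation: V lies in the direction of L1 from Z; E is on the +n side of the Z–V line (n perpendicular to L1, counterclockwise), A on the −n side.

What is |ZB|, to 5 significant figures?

60.177

The slot axis is L1's direction at 79.5°, so u = (cos 79.5°, sin 79.5°) = (0.18224, 0.98325) and n = (−sin 79.5°, cos 79.5°) = (-0.98325, 0.18224). Z is at the origin and V lies 59.2 along u from Z, so V = 59.2·u = (10.788, 58.209). Tangency of A1 to both parallel lines with radius 10.8 puts E and A at Z ± 10.8·n: E = (-10.619, 1.9681), A = (10.619, -1.9681). Equal radii place F and B the same way about V: F = V + 10.8·n = (0.16919, 60.177), B = V − 10.8·n = (21.407, 56.241). Then |ZB| = |B − Z| = 60.177.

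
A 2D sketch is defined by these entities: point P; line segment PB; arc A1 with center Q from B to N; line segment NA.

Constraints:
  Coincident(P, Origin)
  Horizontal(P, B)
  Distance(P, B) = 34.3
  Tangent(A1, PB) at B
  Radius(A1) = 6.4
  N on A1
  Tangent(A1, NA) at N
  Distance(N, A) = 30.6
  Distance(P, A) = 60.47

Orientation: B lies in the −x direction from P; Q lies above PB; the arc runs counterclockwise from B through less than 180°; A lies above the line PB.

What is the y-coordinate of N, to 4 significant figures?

10.79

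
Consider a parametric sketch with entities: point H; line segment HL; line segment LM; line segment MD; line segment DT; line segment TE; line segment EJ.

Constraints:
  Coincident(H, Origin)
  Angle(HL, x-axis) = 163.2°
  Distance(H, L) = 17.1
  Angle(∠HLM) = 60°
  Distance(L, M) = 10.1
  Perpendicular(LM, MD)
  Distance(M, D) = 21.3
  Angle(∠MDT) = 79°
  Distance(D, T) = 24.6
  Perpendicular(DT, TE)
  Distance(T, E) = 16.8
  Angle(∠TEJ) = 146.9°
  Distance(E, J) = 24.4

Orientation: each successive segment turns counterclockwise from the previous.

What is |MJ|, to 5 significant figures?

17.853

H is at the origin; HL runs at 163.2° with length 17.1, so L = (-16.370, 4.9424). ∠HLM = 60.0° gives LM at -76.800° from the x-axis; with |LM| = 10.1, M = (-14.064, -4.8907). The perpendicularity gives MD at right angles to LM, so MD runs at 13.200°; with |MD| = 21.3, D = (6.6734, -0.026830). ∠MDT = 79.0° gives DT at 114.20° from the x-axis; with |DT| = 24.6, T = (-3.4107, 22.411). DT is perpendicular to TE, so TE runs at -155.80°; with |TE| = 16.8, E = (-18.734, 15.525). ∠TEJ = 146.9° gives EJ at -122.70° from the x-axis; with |EJ| = 24.4, J = (-31.916, -5.0082). Then |MJ| = |J − M| = 17.853.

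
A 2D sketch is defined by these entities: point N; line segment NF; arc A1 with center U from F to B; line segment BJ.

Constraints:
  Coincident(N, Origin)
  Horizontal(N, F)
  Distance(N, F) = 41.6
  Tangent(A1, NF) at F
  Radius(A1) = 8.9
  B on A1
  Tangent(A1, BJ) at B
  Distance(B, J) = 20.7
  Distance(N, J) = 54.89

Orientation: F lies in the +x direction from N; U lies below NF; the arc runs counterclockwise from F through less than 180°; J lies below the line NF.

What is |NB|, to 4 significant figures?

36.73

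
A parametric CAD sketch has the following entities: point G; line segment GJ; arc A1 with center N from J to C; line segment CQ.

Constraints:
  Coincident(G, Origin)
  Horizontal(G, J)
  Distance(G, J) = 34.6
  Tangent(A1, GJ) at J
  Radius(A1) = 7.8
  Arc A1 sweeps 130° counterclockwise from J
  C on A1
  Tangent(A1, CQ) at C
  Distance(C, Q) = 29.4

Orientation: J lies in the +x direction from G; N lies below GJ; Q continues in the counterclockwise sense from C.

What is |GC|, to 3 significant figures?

31.4

G is at the origin; G and J share the same y with |GJ| = 34.6 and J on the +x side, so J = (34.6, 0.00). Tangency of A1 to GJ means the radius NJ is perpendicular to GJ, so N = J + (0, -7.8) = (34.6, -7.80). On A1, J sits at bearing 90° from N; a 130° counterclockwise sweep puts C at bearing 220°, so C = N + 7.8·(cos 220°, sin 220°) = (28.6, -12.8). Then |GC| = |C − G| = 31.4.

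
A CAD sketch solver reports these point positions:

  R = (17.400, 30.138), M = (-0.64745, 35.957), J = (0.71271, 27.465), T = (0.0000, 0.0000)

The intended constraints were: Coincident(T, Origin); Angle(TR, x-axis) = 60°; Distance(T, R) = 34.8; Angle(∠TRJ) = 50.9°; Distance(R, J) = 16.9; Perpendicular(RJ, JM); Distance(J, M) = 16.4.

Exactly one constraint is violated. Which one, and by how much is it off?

Distance(J, M) = 16.4 — off by 7.80.

T = (0.00, 0.00) ✓; TR at 60.00° ✓; |TR| = 34.80 ✓; ∠TRJ = 50.90° ✓; |RJ| = 16.90 ✓; ∠(RJ, JM) = 90.00° ✓; |JM| = 8.600 ✗.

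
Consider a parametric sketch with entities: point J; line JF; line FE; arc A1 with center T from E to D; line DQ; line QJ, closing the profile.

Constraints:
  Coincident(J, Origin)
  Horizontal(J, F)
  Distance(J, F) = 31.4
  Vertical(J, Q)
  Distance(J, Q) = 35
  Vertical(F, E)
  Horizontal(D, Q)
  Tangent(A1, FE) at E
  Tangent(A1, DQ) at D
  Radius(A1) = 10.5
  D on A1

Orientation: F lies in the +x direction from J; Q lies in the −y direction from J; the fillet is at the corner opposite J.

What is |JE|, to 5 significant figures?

39.827

J is at the origin; J and F share the same y with |JF| = 31.4 and F on the +x side, so F = (31.400, 0.0000). JQ is vertical with |JQ| = 35.0 and Q on the −y side, so Q = (0.0000, -35.000). The virtual corner opposite J is at (31.400, -35.000). Tangency of A1 to FE means the radius TE is perpendicular to FE and tangency of A1 to DQ means the radius TD is perpendicular to DQ, with radius 10.5, so the center T sits 10.5 in from both sides at T = (20.900, -24.500). That places the tangent points at E = (31.400, -24.500) on FE and D = (20.900, -35.000) on DQ. Then |JE| = |E − J| = 39.827.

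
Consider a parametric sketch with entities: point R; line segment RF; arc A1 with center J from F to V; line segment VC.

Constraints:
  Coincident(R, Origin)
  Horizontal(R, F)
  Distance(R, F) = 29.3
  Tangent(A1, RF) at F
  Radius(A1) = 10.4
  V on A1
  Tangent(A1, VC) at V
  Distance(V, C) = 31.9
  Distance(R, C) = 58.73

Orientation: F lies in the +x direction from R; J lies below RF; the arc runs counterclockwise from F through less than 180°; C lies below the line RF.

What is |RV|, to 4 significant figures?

27.17

Checks: R = (0.00, 0.00) ✓; |JV| = 10.40 ✓; ∠(JV, VC) = 90.00° ✓; |VC| = 31.90 ✓; |RC| = 58.73 ✓.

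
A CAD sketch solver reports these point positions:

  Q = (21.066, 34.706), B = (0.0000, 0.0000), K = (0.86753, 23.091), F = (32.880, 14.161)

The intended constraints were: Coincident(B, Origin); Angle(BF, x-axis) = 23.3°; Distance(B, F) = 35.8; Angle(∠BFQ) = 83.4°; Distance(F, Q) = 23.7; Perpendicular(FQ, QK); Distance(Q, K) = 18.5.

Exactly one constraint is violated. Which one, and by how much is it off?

Distance(Q, K) = 18.5 — off by 4.80.

B = (0.00, 0.00) ✓; BF at 23.30° ✓; |BF| = 35.80 ✓; ∠BFQ = 83.40° ✓; |FQ| = 23.70 ✓; ∠(FQ, QK) = 90.00° ✓; |QK| = 23.30 ✗.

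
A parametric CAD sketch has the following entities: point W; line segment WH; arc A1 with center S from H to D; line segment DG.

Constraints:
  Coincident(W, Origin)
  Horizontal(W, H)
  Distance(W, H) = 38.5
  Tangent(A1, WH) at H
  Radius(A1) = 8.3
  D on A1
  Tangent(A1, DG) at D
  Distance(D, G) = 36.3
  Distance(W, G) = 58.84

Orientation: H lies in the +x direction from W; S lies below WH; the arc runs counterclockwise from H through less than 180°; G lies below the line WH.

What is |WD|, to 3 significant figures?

31.9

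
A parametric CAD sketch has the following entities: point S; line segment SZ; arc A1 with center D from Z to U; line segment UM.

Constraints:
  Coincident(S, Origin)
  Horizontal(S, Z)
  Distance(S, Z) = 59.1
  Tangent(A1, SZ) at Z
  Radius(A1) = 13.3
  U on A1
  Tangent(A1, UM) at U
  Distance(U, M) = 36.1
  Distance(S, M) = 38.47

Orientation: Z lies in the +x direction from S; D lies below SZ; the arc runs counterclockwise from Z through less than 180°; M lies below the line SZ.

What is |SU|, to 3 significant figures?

49.8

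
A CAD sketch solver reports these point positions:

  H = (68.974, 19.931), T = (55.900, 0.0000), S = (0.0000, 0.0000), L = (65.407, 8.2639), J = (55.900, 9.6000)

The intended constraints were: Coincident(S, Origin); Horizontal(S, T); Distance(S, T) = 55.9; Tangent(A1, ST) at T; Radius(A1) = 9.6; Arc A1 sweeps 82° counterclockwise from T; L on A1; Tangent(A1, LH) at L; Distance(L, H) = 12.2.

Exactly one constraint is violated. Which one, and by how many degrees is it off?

Tangent(A1, LH) at L — off by 9.00°.

S = (0.00, 0.00) ✓; S.y = 0.00, T.y = 0.00 ✓; |ST| = 55.90 ✓; ∠(JT, TS) = 90.00° ✓; |JT| = 9.600 ✓; bearing(J→L) − bearing(J→T) = 82.00° ✓; |JL| = 9.600 ✓; ∠(JL, LH) = 99.00° ✗; |LH| = 12.20 ✓.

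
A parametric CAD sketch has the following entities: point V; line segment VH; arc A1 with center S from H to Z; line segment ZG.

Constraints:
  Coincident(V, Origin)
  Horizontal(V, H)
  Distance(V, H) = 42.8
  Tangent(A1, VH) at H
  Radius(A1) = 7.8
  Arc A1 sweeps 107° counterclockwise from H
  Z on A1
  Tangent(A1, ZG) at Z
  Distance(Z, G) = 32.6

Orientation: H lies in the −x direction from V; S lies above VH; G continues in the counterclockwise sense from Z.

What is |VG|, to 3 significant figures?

61.0

V is at the origin; VH is horizontal with |VH| = 42.8 and H on the −x side, so H = (-42.8, 0.00). The tangent condition forces SH to be normal to VH, so S = H + (0, 7.8) = (-42.8, 7.80). On A1, H sits at bearing -90° from S; a 107° counterclockwise sweep puts Z at bearing 17°, so Z = S + 7.8·(cos 17°, sin 17°) = (-35.3, 10.1). Since A1 is tangent to ZG there, SZ ⟂ ZG, so ZG runs along (−sin 17°, cos 17°); with |ZG| = 32.6, G = (-44.9, 41.3). Then |VG| = |G − V| = 61.0.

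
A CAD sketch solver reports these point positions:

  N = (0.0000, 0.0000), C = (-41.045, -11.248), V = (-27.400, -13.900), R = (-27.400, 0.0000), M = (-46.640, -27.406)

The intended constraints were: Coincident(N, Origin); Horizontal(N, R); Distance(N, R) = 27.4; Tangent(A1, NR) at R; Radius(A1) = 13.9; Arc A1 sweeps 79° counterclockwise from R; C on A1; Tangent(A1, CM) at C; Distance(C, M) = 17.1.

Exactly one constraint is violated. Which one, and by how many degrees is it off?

Tangent(A1, CM) at C — off by 8.10°.

N = (0.00, 0.00) ✓; N.y = 0.00, R.y = 0.00 ✓; |NR| = 27.40 ✓; ∠(VR, RN) = 90.00° ✓; |VR| = 13.90 ✓; bearing(V→C) − bearing(V→R) = 79.00° ✓; |VC| = 13.90 ✓; ∠(VC, CM) = 98.10° ✗; |CM| = 17.10 ✓.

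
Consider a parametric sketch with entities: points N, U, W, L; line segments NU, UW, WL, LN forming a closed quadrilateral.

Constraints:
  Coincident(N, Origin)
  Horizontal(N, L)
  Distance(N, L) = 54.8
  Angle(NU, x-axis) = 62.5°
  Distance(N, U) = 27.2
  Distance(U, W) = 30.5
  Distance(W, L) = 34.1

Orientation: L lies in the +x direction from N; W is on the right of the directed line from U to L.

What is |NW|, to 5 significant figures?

21.713

Checks: |UW| = 30.50 ✓; |WL| = 34.10 ✓.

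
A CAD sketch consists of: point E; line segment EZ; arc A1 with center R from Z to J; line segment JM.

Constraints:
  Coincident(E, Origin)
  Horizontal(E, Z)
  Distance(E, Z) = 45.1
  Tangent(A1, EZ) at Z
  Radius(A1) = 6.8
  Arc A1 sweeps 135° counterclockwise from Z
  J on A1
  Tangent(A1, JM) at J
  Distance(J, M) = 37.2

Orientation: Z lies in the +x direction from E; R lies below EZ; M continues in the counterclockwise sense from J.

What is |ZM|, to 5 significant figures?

43.583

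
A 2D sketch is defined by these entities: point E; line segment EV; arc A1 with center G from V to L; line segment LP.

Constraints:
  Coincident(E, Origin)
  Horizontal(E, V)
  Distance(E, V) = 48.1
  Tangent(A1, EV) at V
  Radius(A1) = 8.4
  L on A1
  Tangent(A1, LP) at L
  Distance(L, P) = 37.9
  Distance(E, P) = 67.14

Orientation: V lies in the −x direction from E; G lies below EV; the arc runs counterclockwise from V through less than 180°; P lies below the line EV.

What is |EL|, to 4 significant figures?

57.22

Checks: |GL| = 8.400 ✓; ∠(GL, LP) = 90.00° ✓; |LP| = 37.90 ✓; |EP| = 67.14 ✓.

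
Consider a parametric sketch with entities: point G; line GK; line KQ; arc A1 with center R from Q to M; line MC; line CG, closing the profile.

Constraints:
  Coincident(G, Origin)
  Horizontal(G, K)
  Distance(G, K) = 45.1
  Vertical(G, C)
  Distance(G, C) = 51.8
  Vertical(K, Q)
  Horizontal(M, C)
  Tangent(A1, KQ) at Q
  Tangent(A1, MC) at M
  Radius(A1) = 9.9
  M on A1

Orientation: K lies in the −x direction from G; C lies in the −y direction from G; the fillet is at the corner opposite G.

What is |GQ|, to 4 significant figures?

61.56

The virtual corner opposite G is at (-45.10, -51.80). Tangency of A1 to KQ means the radius RQ is perpendicular to KQ and tangency of A1 to MC means the radius RM is perpendicular to MC, with radius 9.9, so the center R sits 9.9 in from both sides at R = (-35.20, -41.90). That places the tangent points at Q = (-45.10, -41.90) on KQ and M = (-35.20, -51.80) on MC. Then |GQ| = |Q − G| = 61.56.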